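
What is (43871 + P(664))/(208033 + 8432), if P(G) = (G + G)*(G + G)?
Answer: 120497/14431 ≈ 8.3499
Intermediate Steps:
P(G) = 4*G**2 (P(G) = (2*G)*(2*G) = 4*G**2)
(43871 + P(664))/(208033 + 8432) = (43871 + 4*664**2)/(208033 + 8432) = (43871 + 4*440896)/216465 = (43871 + 1763584)*(1/216465) = 1807455*(1/216465) = 120497/14431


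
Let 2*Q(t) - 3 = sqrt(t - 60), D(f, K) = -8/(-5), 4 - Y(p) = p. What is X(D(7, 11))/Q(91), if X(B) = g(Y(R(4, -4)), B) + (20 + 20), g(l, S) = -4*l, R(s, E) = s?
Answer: -120/11 + 40*sqrt(31)/11 ≈ 9.3373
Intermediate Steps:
Y(p) = 4 - p
D(f, K) = 8/5 (D(f, K) = -8*(-1/5) = 8/5)
X(B) = 40 (X(B) = -4*(4 - 1*4) + (20 + 20) = -4*(4 - 4) + 40 = -4*0 + 40 = 0 + 40 = 40)
Q(t) = 3/2 + sqrt(-60 + t)/2 (Q(t) = 3/2 + sqrt(t - 60)/2 = 3/2 + sqrt(-60 + t)/2)
X(D(7, 11))/Q(91) = 40/(3/2 + sqrt(-60 + 91)/2) = 40/(3/2 + sqrt(31)/2)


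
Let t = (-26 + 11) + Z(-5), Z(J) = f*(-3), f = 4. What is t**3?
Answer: -19683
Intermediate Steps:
Z(J) = -12 (Z(J) = 4*(-3) = -12)
t = -27 (t = (-26 + 11) - 12 = -15 - 12 = -27)
t**3 = (-27)**3 = -19683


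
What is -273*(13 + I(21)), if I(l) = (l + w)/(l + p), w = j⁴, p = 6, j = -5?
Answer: -90727/9 ≈ -10081.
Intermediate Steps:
w = 625 (w = (-5)⁴ = 625)
I(l) = (625 + l)/(6 + l) (I(l) = (l + 625)/(l + 6) = (625 + l)/(6 + l))
-273*(13 + I(21)) = -273*(13 + (625 + 21)/(6 + 21)) = -273*(13 + 646/27) = -273*997/27 = -90727/9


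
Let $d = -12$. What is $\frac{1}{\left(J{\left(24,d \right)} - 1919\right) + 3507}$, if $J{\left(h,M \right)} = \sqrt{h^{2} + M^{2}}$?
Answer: $\frac{397}{630256} - \frac{3 \sqrt{5}}{630256} \approx 0.00061926$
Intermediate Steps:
$J{\left(h,M \right)} = \sqrt{M^{2} + h^{2}}$
$\frac{1}{\left(J{\left(24,d \right)} - 1919\right) + 3507} = \frac{1}{\left(\sqrt{\left(-12\right)^{2} + 24^{2}} - 1919\right) + 3507} = \frac{1}{\left(\sqrt{144 + 576} - 1919\right) + 3507} = \frac{1}{\left(\sqrt{720} - 1919\right) + 3507} = \frac{1}{\left(12 \sqrt{5} - 1919\right) + 3507} = \frac{1}{\left(-1919 + 12 \sqrt{5}\right) + 3507} = \frac{1}{1588 + 12 \sqrt{5}}$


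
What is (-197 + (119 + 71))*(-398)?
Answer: 2786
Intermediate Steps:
(-197 + (119 + 71))*(-398) = (-197 + 190)*(-398) = -7*(-398) = 2786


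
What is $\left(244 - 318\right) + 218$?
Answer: $144$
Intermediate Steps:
$\left(244 - 318\right) + 218 = -74 + 218 = 144$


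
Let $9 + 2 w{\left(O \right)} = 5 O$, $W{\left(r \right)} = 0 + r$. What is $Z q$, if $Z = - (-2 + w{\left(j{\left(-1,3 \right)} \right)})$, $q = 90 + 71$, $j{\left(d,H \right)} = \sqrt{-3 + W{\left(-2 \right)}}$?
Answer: $\frac{2093}{2} - \frac{805 i \sqrt{5}}{2} \approx 1046.5 - 900.02 i$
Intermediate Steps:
$W{\left(r \right)} = r$
$j{\left(d,H \right)} = i \sqrt{5}$ ($j{\left(d,H \right)} = \sqrt{-3 - 2} = \sqrt{-5} = i \sqrt{5}$)
$w{\left(O \right)} = - \frac{9}{2} + \frac{5 O}{2}$
$q = 161$
$Z = \frac{13}{2} - \frac{5 i \sqrt{5}}{2}$ ($Z = - (-2 - \left(\frac{9}{2} - \frac{5 i \sqrt{5}}{2}\right)) = - (- \frac{13}{2} + \frac{5 i \sqrt{5}}{2}) = \frac{13}{2} - \frac{5 i \sqrt{5}}{2} \approx 6.5 - 5.5902 i$)
$Z q = \left(\frac{13}{2} - \frac{5 i \sqrt{5}}{2}\right) 161 = \frac{2093}{2} - \frac{805 i \sqrt{5}}{2}$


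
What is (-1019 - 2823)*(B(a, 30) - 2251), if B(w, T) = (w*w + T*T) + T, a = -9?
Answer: 4764080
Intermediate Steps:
B(w, T) = T + T² + w² (B(w, T) = (w² + T²) + T = (T² + w²) + T = T + T² + w²)
(-1019 - 2823)*(B(a, 30) - 2251) = (-1019 - 2823)*((30 + 30² + (-9)²) - 2251) = -3842*((30 + 900 + 81) - 2251) = -3842*(1011 - 2251) = -3842*(-1240) = 4764080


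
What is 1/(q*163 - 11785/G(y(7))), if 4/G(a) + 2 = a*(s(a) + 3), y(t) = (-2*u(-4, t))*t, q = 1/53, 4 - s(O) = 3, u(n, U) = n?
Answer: -106/69330829 ≈ -1.5289e-6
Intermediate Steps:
s(O) = 1 (s(O) = 4 - 1*3 = 4 - 3 = 1)
q = 1/53 ≈ 0.018868
y(t) = 8*t (y(t) = (-2*(-4))*t = 8*t)
G(a) = 4/(-2 + 4*a) (G(a) = 4/(-2 + a*(1 + 3)) = 4/(-2 + a*4) = 4/(-2 + 4*a))
1/(q*163 - 11785/G(y(7))) = 1/((1/53)*163 - 11785/(2/(-1 + 2*(8*7)))) = 1/(163/53 - 11785/(2/(-1 + 2*56))) = 1/(163/53 - 11785/(2/(-1 + 112))) = 1/(163/53 - 11785/(2/111)) = 1/(163/53 - 11785/(2*(1/111))) = 1/(163/53 - 11785/2/111) = 1/(163/53 - 11785*111/2) = 1/(163/53 - 1308135/2) = 1/(-69330829/106) = -106/69330829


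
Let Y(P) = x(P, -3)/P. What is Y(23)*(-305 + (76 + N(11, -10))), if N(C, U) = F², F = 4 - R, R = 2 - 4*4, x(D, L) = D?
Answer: 95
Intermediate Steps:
R = -14 (R = 2 - 16 = -14)
F = 18 (F = 4 - 1*(-14) = 4 + 14 = 18)
Y(P) = 1 (Y(P) = P/P = 1)
N(C, U) = 324 (N(C, U) = 18² = 324)
Y(23)*(-305 + (76 + N(11, -10))) = 1*(-305 + (76 + 324)) = 1*(-305 + 400) = 1*95 = 95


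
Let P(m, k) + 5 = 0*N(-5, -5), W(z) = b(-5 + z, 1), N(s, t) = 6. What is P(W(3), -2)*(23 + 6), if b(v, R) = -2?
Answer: -145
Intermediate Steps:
W(z) = -2
P(m, k) = -5 (P(m, k) = -5 + 0*6 = -5 + 0 = -5)
P(W(3), -2)*(23 + 6) = -5*(23 + 6) = -5*29 = -145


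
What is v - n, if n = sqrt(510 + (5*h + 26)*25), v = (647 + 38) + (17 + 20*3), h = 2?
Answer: 762 - sqrt(1410) ≈ 724.45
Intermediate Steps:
v = 762 (v = 685 + (17 + 60) = 685 + 77 = 762)
n = sqrt(1410) (n = sqrt(510 + (5*2 + 26)*25) = sqrt(510 + (10 + 26)*25) = sqrt(510 + 36*25) = sqrt(510 + 900) = sqrt(1410) ≈ 37.550)
v - n = 762 - sqrt(1410)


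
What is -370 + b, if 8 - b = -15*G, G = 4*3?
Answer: -182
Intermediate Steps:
G = 12
b = 188 (b = 8 - (-15)*12 = 8 - 1*(-180) = 8 + 180 = 188)
-370 + b = -370 + 188 = -182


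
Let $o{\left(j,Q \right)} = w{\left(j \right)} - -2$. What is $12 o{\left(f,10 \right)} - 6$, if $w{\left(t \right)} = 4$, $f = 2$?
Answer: $66$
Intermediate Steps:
$o{\left(j,Q \right)} = 6$ ($o{\left(j,Q \right)} = 4 - -2 = 4 + 2 = 6$)
$12 o{\left(f,10 \right)} - 6 = 12 \cdot 6 - 6 = 72 - 6 = 66$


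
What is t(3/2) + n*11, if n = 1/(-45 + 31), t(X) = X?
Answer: 5/7 ≈ 0.71429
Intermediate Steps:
n = -1/14 (n = 1/(-14) = -1/14 ≈ -0.071429)
t(3/2) + n*11 = 3/2 - 1/14*11 = 3*(1/2) - 11/14 = 3/2 - 11/14 = 5/7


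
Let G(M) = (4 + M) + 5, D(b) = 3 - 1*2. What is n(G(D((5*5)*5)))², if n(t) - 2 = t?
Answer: 144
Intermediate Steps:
D(b) = 1 (D(b) = 3 - 2 = 1)
G(M) = 9 + M
n(t) = 2 + t
n(G(D((5*5)*5)))² = (2 + (9 + 1))² = (2 + 10)² = 12² = 144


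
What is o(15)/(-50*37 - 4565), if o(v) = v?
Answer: -3/1283 ≈ -0.0023383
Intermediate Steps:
o(15)/(-50*37 - 4565) = 15/(-50*37 - 4565) = 15/(-1850 - 4565) = 15/(-6415) = 15*(-1/6415) = -3/1283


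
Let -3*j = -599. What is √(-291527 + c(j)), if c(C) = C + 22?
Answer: 2*I*√655437/3 ≈ 539.73*I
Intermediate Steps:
j = 599/3 (j = -⅓*(-599) = 599/3 ≈ 199.67)
c(C) = 22 + C
√(-291527 + c(j)) = √(-291527 + (22 + 599/3)) = √(-291527 + 665/3) = √(-873916/3) = 2*I*√655437/3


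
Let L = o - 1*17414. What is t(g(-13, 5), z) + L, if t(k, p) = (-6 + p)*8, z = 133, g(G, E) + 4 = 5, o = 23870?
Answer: 7472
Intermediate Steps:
g(G, E) = 1 (g(G, E) = -4 + 5 = 1)
t(k, p) = -48 + 8*p
L = 6456 (L = 23870 - 1*17414 = 23870 - 17414 = 6456)
t(g(-13, 5), z) + L = (-48 + 8*133) + 6456 = (-48 + 1064) + 6456 = 1016 + 6456 = 7472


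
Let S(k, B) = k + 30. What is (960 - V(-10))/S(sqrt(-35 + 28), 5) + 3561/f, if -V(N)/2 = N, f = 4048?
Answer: 117383427/3671536 - 940*I*sqrt(7)/907 ≈ 31.971 - 2.742*I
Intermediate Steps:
S(k, B) = 30 + k
V(N) = -2*N
(960 - V(-10))/S(sqrt(-35 + 28), 5) + 3561/f = (960 - (-2)*(-10))/(30 + sqrt(-35 + 28)) + 3561/4048 = (960 - 1*20)/(30 + sqrt(-7)) + 3561*(1/4048) = (960 - 20)/(30 + I*sqrt(7)) + 3561/4048 = 940/(30 + I*sqrt(7)) + 3561/4048 = 3561/4048 + 940/(30 + I*sqrt(7))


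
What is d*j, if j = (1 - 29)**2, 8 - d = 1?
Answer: 5488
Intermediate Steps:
d = 7 (d = 8 - 1*1 = 8 - 1 = 7)
j = 784 (j = (-28)**2 = 784)
d*j = 7*784 = 5488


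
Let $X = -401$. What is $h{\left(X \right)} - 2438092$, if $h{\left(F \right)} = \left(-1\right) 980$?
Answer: $-2439072$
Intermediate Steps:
$h{\left(F \right)} = -980$
$h{\left(X \right)} - 2438092 = -980 - 2438092 = -2439072$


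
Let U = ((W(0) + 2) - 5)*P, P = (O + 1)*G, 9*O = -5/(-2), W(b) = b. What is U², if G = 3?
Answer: 529/4 ≈ 132.25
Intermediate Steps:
O = 5/18 (O = (-5/(-2))/9 = (-5*(-½))/9 = (⅑)*(5/2) = 5/18 ≈ 0.27778)
P = 23/6 (P = (5/18 + 1)*3 = (23/18)*3 = 23/6 ≈ 3.8333)
U = -23/2 (U = ((0 + 2) - 5)*(23/6) = (2 - 5)*(23/6) = -3*23/6 = -23/2 ≈ -11.500)
U² = (-23/2)² = 529/4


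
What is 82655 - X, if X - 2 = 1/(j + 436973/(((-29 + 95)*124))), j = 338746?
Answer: 229174802882577/2772734237 ≈ 82653.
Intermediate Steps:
X = 5545476658/2772734237 (X = 2 + 1/(338746 + 436973/(((-29 + 95)*124))) = 2 + 1/(338746 + 436973/((66*124))) = 2 + 1/(338746 + 436973/8184) = 2 + 1/(2772734237/8184) = 2 + 8184/2772734237 = 5545476658/2772734237 ≈ 2.0000)
82655 - X = 82655 - 1*5545476658/2772734237 = 82655 - 5545476658/2772734237 = 229174802882577/2772734237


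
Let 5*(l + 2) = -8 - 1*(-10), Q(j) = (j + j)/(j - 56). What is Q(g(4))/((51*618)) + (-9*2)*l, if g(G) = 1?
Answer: 4992451/173349 ≈ 28.800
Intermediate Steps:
Q(j) = 2*j/(-56 + j) (Q(j) = (2*j)/(-56 + j) = 2*j/(-56 + j))
l = -8/5 (l = -2 + (-8 - 1*(-10))/5 = -2 + (-8 + 10)/5 = -2 + (⅕)*2 = -2 + ⅖ = -8/5 ≈ -1.6000)
Q(g(4))/((51*618)) + (-9*2)*l = (2*1/(-56 + 1))/((51*618)) - 9*2*(-8/5) = (2*1/(-55))/31518 - 18*(-8/5) = (2*1*(-1/55))*(1/31518) + 144/5 = -2/55*1/31518 + 144/5 = -1/866745 + 144/5 = 4992451/173349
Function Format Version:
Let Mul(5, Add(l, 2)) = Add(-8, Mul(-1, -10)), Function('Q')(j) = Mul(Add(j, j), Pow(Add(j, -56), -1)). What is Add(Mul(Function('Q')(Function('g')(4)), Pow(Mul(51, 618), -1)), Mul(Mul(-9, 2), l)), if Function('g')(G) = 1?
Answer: Rational(4992451, 173349) ≈ 28.800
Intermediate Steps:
Function('Q')(j) = Mul(2, j, Pow(Add(-56, j), -1)) (Function('Q')(j) = Mul(Mul(2, j), Pow(Add(-56, j), -1)) = Mul(2, j, Pow(Add(-56, j), -1)))
l = Rational(-8, 5) (l = Add(-2, Mul(Rational(1, 5), Add(-8, Mul(-1, -10)))) = Add(-2, Mul(Rational(1, 5), Add(-8, 10))) = Add(-2, Mul(Rational(1, 5), 2)) = Add(-2, Rational(2, 5)) = Rational(-8, 5) ≈ -1.6000)
Add(Mul(Function('Q')(Function('g')(4)), Pow(Mul(51, 618), -1)), Mul(Mul(-9, 2), l)) = Add(Mul(Mul(2, 1, Pow(Add(-56, 1), -1)), Pow(Mul(51, 618), -1)), Mul(Mul(-9, 2), Rational(-8, 5))) = Add(Mul(Mul(2, 1, Pow(-55, -1)), Pow(31518, -1)), Mul(-18, Rational(-8, 5))) = Add(Mul(Mul(2, 1, Rational(-1, 55)), Rational(1, 31518)), Rational(144, 5)) = Add(Mul(Rational(-2, 55), Rational(1, 31518)), Rational(144, 5)) = Add(Rational(-1, 866745), Rational(144, 5)) = Rational(4992451, 173349)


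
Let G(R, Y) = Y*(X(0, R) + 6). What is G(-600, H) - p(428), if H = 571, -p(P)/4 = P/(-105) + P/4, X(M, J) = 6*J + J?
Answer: -251408042/105 ≈ -2.3944e+6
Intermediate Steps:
X(M, J) = 7*J
p(P) = -101*P/105 (p(P) = -4*(P/(-105) + P/4) = -4*(P*(-1/105) + P*(1/4)) = -4*(-P/105 + P/4) = -101*P/105)
G(R, Y) = Y*(6 + 7*R) (G(R, Y) = Y*(7*R + 6) = Y*(6 + 7*R))
G(-600, H) - p(428) = 571*(6 + 7*(-600)) - (-101)*428/105 = 571*(6 - 4200) - 1*(-43228/105) = 571*(-4194) + 43228/105 = -2394774 + 43228/105 = -251408042/105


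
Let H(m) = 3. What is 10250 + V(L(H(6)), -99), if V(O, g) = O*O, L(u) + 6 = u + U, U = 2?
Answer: 10251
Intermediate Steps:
L(u) = -4 + u (L(u) = -6 + (u + 2) = -6 + (2 + u) = -4 + u)
V(O, g) = O²
10250 + V(L(H(6)), -99) = 10250 + (-4 + 3)² = 10250 + (-1)² = 10250 + 1 = 10251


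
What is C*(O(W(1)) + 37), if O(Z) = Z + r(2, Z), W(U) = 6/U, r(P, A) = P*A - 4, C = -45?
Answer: -2295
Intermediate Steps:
r(P, A) = -4 + A*P (r(P, A) = A*P - 4 = -4 + A*P)
O(Z) = -4 + 3*Z (O(Z) = Z + (-4 + Z*2) = Z + (-4 + 2*Z) = -4 + 3*Z)
C*(O(W(1)) + 37) = -45*((-4 + 3*(6/1)) + 37) = -45*((-4 + 3*(6*1)) + 37) = -45*((-4 + 3*6) + 37) = -45*((-4 + 18) + 37) = -45*(14 + 37) = -45*51 = -2295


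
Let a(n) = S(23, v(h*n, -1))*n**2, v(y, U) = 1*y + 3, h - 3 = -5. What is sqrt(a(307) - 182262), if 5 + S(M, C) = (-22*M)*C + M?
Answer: sqrt(29140100554) ≈ 1.7070e+5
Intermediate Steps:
h = -2 (h = 3 - 5 = -2)
v(y, U) = 3 + y (v(y, U) = y + 3 = 3 + y)
S(M, C) = -5 + M - 22*C*M (S(M, C) = -5 + ((-22*M)*C + M) = -5 + (-22*C*M + M) = -5 + (M - 22*C*M) = -5 + M - 22*C*M)
a(n) = n**2*(-1500 + 1012*n) (a(n) = (-5 + 23 - 22*(3 - 2*n)*23)*n**2 = (-5 + 23 + (-1518 + 1012*n))*n**2 = (-1500 + 1012*n)*n**2 = n**2*(-1500 + 1012*n))
sqrt(a(307) - 182262) = sqrt(307**2*(-1500 + 1012*307) - 182262) = sqrt(94249*(-1500 + 310684) - 182262) = sqrt(94249*309184 - 182262) = sqrt(29140282816 - 182262) = sqrt(29140100554)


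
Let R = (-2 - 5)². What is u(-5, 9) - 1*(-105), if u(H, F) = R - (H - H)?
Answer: 154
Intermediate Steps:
R = 49 (R = (-7)² = 49)
u(H, F) = 49 (u(H, F) = 49 - (H - H) = 49 - 1*0 = 49 + 0 = 49)
u(-5, 9) - 1*(-105) = 49 - 1*(-105) = 49 + 105 = 154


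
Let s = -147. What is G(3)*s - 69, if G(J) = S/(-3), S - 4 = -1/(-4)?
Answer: 557/4 ≈ 139.25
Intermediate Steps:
S = 17/4 (S = 4 - 1/(-4) = 4 - 1*(-¼) = 4 + ¼ = 17/4 ≈ 4.2500)
G(J) = -17/12 (G(J) = (17/4)/(-3) = (17/4)*(-⅓) = -17/12)
G(3)*s - 69 = -17/12*(-147) - 69 = 833/4 - 69 = 557/4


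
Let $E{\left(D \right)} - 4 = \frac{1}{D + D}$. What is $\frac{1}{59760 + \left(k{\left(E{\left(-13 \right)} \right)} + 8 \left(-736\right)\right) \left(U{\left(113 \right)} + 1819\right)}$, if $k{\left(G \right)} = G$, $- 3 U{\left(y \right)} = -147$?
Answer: $- \frac{13}{142111110} \approx -9.1478 \cdot 10^{-8}$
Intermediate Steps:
$U{\left(y \right)} = 49$ ($U{\left(y \right)} = \left(- \frac{1}{3}\right) \left(-147\right) = 49$)
$E{\left(D \right)} = 4 + \frac{1}{2 D}$ ($E{\left(D \right)} = 4 + \frac{1}{D + D} = 4 + \frac{1}{2 D}$)
$\frac{1}{59760 + \left(k{\left(E{\left(-13 \right)} \right)} + 8 \left(-736\right)\right) \left(U{\left(113 \right)} + 1819\right)} = \frac{1}{59760 + \left(\left(4 + \frac{1}{2 \left(-13\right)}\right) + 8 \left(-736\right)\right) \left(49 + 1819\right)} = \frac{1}{59760 + \left(\left(4 + \frac{1}{2} \left(- \frac{1}{13}\right)\right) - 5888\right) 1868} = \frac{1}{59760 + \left(\left(4 - \frac{1}{26}\right) - 5888\right) 1868} = \frac{1}{59760 + \left(\frac{103}{26} - 5888\right) 1868} = \frac{1}{59760 - \frac{142887990}{13}} = \frac{1}{- \frac{142111110}{13}} = - \frac{13}{142111110}$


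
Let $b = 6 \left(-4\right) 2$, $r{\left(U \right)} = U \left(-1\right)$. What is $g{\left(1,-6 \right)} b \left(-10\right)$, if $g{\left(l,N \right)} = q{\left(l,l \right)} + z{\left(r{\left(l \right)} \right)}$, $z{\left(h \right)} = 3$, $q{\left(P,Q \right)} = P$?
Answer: $1920$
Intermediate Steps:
$r{\left(U \right)} = - U$
$b = -48$ ($b = \left(-24\right) 2 = -48$)
$g{\left(l,N \right)} = 3 + l$ ($g{\left(l,N \right)} = l + 3 = 3 + l$)
$g{\left(1,-6 \right)} b \left(-10\right) = \left(3 + 1\right) \left(-48\right) \left(-10\right) = 4 \left(-48\right) \left(-10\right) = \left(-192\right) \left(-10\right) = 1920$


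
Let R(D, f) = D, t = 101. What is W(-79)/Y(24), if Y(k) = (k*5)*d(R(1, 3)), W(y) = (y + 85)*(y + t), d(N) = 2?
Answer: 11/20 ≈ 0.55000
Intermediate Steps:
W(y) = (85 + y)*(101 + y) (W(y) = (y + 85)*(y + 101) = (85 + y)*(101 + y))
Y(k) = 10*k (Y(k) = (k*5)*2 = (5*k)*2 = 10*k)
W(-79)/Y(24) = (8585 + (-79)² + 186*(-79))/((10*24)) = (8585 + 6241 - 14694)/240 = 132*(1/240) = 11/20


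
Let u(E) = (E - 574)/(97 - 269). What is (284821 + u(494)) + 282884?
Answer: 24411335/43 ≈ 5.6771e+5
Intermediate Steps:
u(E) = 287/86 - E/172 (u(E) = (-574 + E)/(-172) = -(-574 + E)/172 = 287/86 - E/172)
(284821 + u(494)) + 282884 = (284821 + (287/86 - 1/172*494)) + 282884 = (284821 + (287/86 - 247/86)) + 282884 = (284821 + 20/43) + 282884 = 12247323/43 + 282884 = 24411335/43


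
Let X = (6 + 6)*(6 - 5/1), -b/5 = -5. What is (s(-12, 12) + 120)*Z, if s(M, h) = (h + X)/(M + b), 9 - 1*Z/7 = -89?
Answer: 1086624/13 ≈ 83587.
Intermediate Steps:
Z = 686 (Z = 63 - 7*(-89) = 63 + 623 = 686)
b = 25 (b = -5*(-5) = 25)
X = 12 (X = 12*(6 - 5*1) = 12*(6 - 5) = 12*1 = 12)
s(M, h) = (12 + h)/(25 + M) (s(M, h) = (h + 12)/(M + 25) = (12 + h)/(25 + M))
(s(-12, 12) + 120)*Z = ((12 + 12)/(25 - 12) + 120)*686 = (24/13 + 120)*686 = (1584/13)*686 = 1086624/13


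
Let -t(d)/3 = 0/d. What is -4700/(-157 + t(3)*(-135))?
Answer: 4700/157 ≈ 29.936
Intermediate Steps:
t(d) = 0 (t(d) = -0/d = -3*0 = 0)
-4700/(-157 + t(3)*(-135)) = -4700/(-157 + 0*(-135)) = -4700/(-157 + 0) = -4700/(-157) = -4700*(-1/157) = 4700/157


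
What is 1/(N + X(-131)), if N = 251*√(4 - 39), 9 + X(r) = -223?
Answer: -232/2258859 - 251*I*√35/2258859 ≈ -0.00010271 - 0.00065738*I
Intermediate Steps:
X(r) = -232 (X(r) = -9 - 223 = -232)
N = 251*I*√35 (N = 251*√(-35) = 251*(I*√35) = 251*I*√35 ≈ 1484.9*I)
1/(N + X(-131)) = 1/(251*I*√35 - 232) = 1/(-232 + 251*I*√35)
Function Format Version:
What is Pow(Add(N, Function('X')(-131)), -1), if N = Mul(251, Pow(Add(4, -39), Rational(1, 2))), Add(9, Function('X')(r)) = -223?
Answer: Add(Rational(-232, 2258859), Mul(Rational(-251, 2258859), I, Pow(35, Rational(1, 2)))) ≈ Add(-0.00010271, Mul(-0.00065738, I))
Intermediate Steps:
Function('X')(r) = -232 (Function('X')(r) = Add(-9, -223) = -232)
N = Mul(251, I, Pow(35, Rational(1, 2))) (N = Mul(251, Pow(-35, Rational(1, 2))) = Mul(251, Mul(I, Pow(35, Rational(1, 2)))) = Mul(251, I, Pow(35, Rational(1, 2))) ≈ Mul(1484.9, I))
Pow(Add(N, Function('X')(-131)), -1) = Pow(Add(Mul(251, I, Pow(35, Rational(1, 2))), -232), -1) = Pow(Add(-232, Mul(251, I, Pow(35, Rational(1, 2)))), -1)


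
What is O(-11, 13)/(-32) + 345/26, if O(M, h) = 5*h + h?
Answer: 2253/208 ≈ 10.832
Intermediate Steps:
O(M, h) = 6*h
O(-11, 13)/(-32) + 345/26 = (6*13)/(-32) + 345/26 = 78*(-1/32) + 345*(1/26) = -39/16 + 345/26 = 2253/208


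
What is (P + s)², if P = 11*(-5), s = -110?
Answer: 27225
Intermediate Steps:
P = -55
(P + s)² = (-55 - 110)² = (-165)² = 27225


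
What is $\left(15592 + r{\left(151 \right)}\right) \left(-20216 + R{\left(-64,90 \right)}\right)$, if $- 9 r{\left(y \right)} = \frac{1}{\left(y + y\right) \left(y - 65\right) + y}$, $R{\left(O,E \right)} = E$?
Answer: $- \frac{73777656191218}{235107} \approx -3.138 \cdot 10^{8}$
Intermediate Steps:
$r{\left(y \right)} = - \frac{1}{9 \left(y + 2 y \left(-65 + y\right)\right)}$ ($r{\left(y \right)} = - \frac{1}{9 \left(\left(y + y\right) \left(y - 65\right) + y\right)} = - \frac{1}{9 \left(2 y \left(-65 + y\right) + y\right)} = - \frac{1}{9 \left(y + 2 y \left(-65 + y\right)\right)}$)
$\left(15592 + r{\left(151 \right)}\right) \left(-20216 + R{\left(-64,90 \right)}\right) = \left(15592 - \frac{1}{9 \cdot 151 \left(-129 + 2 \cdot 151\right)}\right) \left(-20216 + 90\right) = \left(15592 - \frac{1}{1359 \left(-129 + 302\right)}\right) \left(-20126\right) = \left(15592 - \frac{1}{1359 \cdot 173}\right) \left(-20126\right) = \left(15592 - \frac{1}{1359} \cdot \frac{1}{173}\right) \left(-20126\right) = \left(15592 - \frac{1}{235107}\right) \left(-20126\right) = \frac{3665788343}{235107} \left(-20126\right) = - \frac{73777656191218}{235107}$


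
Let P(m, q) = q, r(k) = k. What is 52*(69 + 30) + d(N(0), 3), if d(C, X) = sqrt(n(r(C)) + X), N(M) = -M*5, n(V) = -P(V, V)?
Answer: 5148 + sqrt(3) ≈ 5149.7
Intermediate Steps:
n(V) = -V
N(M) = -5*M
d(C, X) = sqrt(X - C) (d(C, X) = sqrt(-C + X) = sqrt(X - C))
52*(69 + 30) + d(N(0), 3) = 52*(69 + 30) + sqrt(3 - (-5)*0) = 52*99 + sqrt(3 - 1*0) = 5148 + sqrt(3 + 0) = 5148 + sqrt(3)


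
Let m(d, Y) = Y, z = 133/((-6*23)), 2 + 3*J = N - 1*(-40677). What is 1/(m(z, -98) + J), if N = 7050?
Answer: 3/47431 ≈ 6.3250e-5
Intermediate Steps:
J = 47725/3 (J = -2/3 + (7050 - 1*(-40677))/3 = -2/3 + (7050 + 40677)/3 = -2/3 + (1/3)*47727 = -2/3 + 15909 = 47725/3 ≈ 15908.)
z = -133/138 (z = 133/(-138) = 133*(-1/138) = -133/138 ≈ -0.96377)
1/(m(z, -98) + J) = 1/(-98 + 47725/3) = 1/(47431/3) = 3/47431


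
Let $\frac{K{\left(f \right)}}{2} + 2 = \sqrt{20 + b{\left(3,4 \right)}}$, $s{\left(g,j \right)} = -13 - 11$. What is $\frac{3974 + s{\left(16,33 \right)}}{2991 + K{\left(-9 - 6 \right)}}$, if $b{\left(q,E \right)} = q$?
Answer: $\frac{11798650}{8922077} - \frac{7900 \sqrt{23}}{8922077} \approx 1.3182$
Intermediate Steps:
$s{\left(g,j \right)} = -24$
$K{\left(f \right)} = -4 + 2 \sqrt{23}$ ($K{\left(f \right)} = -4 + 2 \sqrt{20 + 3} = -4 + 2 \sqrt{23}$)
$\frac{3974 + s{\left(16,33 \right)}}{2991 + K{\left(-9 - 6 \right)}} = \frac{3974 - 24}{2991 - \left(4 - 2 \sqrt{23}\right)} = \frac{3950}{2987 + 2 \sqrt{23}}$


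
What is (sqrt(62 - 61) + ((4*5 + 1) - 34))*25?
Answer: -300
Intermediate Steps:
(sqrt(62 - 61) + ((4*5 + 1) - 34))*25 = (sqrt(1) + ((20 + 1) - 34))*25 = (1 + (21 - 34))*25 = (1 - 13)*25 = -12*25 = -300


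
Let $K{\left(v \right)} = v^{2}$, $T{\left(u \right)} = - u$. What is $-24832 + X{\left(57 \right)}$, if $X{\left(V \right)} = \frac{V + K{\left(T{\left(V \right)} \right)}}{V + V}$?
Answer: $-24803$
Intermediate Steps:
$X{\left(V \right)} = \frac{V + V^{2}}{2 V}$ ($X{\left(V \right)} = \frac{V + \left(- V\right)^{2}}{V + V} = \frac{V + V^{2}}{2 V}$)
$-24832 + X{\left(57 \right)} = -24832 + \left(\frac{1}{2} + \frac{1}{2} \cdot 57\right) = -24832 + \left(\frac{1}{2} + \frac{57}{2}\right) = -24832 + 29 = -24803$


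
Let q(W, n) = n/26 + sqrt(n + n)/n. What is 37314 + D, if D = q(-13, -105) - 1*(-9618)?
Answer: 1220127/26 - I*sqrt(210)/105 ≈ 46928.0 - 0.13801*I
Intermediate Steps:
q(W, n) = n/26 + sqrt(2)/sqrt(n) (q(W, n) = n*(1/26) + sqrt(2*n)/n = n/26 + (sqrt(2)*sqrt(n))/n = n/26 + sqrt(2)/sqrt(n))
D = 249963/26 - I*sqrt(210)/105 (D = ((1/26)*(-105) + sqrt(2)/sqrt(-105)) - 1*(-9618) = (-105/26 + sqrt(2)*(-I*sqrt(105)/105)) + 9618 = (-105/26 - I*sqrt(210)/105) + 9618 = 249963/26 - I*sqrt(210)/105 ≈ 9614.0 - 0.13801*I)
37314 + D = 37314 + (249963/26 - I*sqrt(210)/105) = 1220127/26 - I*sqrt(210)/105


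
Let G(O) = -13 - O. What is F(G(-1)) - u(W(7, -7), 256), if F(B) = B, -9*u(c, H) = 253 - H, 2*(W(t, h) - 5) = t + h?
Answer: -37/3 ≈ -12.333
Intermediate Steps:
W(t, h) = 5 + h/2 + t/2 (W(t, h) = 5 + (t + h)/2 = 5 + (h + t)/2 = 5 + (h/2 + t/2) = 5 + h/2 + t/2)
u(c, H) = -253/9 + H/9 (u(c, H) = -(253 - H)/9 = -253/9 + H/9)
F(G(-1)) - u(W(7, -7), 256) = (-13 - 1*(-1)) - (-253/9 + (1/9)*256) = (-13 + 1) - (-253/9 + 256/9) = -12 - 1*1/3 = -12 - 1/3 = -37/3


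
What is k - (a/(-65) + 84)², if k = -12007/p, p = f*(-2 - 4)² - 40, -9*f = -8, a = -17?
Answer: -189250657/33800 ≈ -5599.1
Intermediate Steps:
f = 8/9 (f = -⅑*(-8) = 8/9 ≈ 0.88889)
p = -8 (p = 8*(-2 - 4)²/9 - 40 = (8/9)*(-6)² - 40 = (8/9)*36 - 40 = 32 - 40 = -8)
k = 12007/8 (k = -12007/(-8) = -12007*(-⅛) = 12007/8 ≈ 1500.9)
k - (a/(-65) + 84)² = 12007/8 - (-17/(-65) + 84)² = 12007/8 - (-17*(-1/65) + 84)² = 12007/8 - (17/65 + 84)² = 12007/8 - (5477/65)² = 12007/8 - 1*29997529/4225 = 12007/8 - 29997529/4225 = -189250657/33800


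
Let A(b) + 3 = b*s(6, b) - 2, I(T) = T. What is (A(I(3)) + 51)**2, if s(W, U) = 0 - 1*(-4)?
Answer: 3364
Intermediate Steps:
s(W, U) = 4 (s(W, U) = 0 + 4 = 4)
A(b) = -5 + 4*b (A(b) = -3 + (b*4 - 2) = -3 + (4*b - 2) = -3 + (-2 + 4*b) = -5 + 4*b)
(A(I(3)) + 51)**2 = ((-5 + 4*3) + 51)**2 = ((-5 + 12) + 51)**2 = (7 + 51)**2 = 58**2 = 3364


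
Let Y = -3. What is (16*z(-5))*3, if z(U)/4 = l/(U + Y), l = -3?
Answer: 72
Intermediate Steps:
z(U) = -12/(-3 + U) (z(U) = 4*(-3/(U - 3)) = 4*(-3/(-3 + U)) = -12/(-3 + U))
(16*z(-5))*3 = (16*(-12/(-3 - 5)))*3 = (16*(-12/(-8)))*3 = (16*(-12*(-⅛)))*3 = (16*(3/2))*3 = 24*3 = 72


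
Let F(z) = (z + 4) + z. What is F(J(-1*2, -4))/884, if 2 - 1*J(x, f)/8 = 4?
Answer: -7/221 ≈ -0.031674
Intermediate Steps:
J(x, f) = -16 (J(x, f) = 16 - 8*4 = 16 - 32 = -16)
F(z) = 4 + 2*z (F(z) = (4 + z) + z = 4 + 2*z)
F(J(-1*2, -4))/884 = (4 + 2*(-16))/884 = (4 - 32)*(1/884) = -28*1/884 = -7/221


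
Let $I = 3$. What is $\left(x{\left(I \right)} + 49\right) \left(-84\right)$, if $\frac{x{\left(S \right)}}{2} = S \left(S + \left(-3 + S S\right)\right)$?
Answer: $-8652$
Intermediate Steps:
$x{\left(S \right)} = 2 S \left(-3 + S + S^{2}\right)$ ($x{\left(S \right)} = 2 S \left(S + \left(-3 + S S\right)\right) = 2 S \left(S + \left(-3 + S^{2}\right)\right) = 2 S \left(-3 + S + S^{2}\right)$)
$\left(x{\left(I \right)} + 49\right) \left(-84\right) = \left(2 \cdot 3 \left(-3 + 3 + 3^{2}\right) + 49\right) \left(-84\right) = \left(2 \cdot 3 \left(-3 + 3 + 9\right) + 49\right) \left(-84\right) = \left(2 \cdot 3 \cdot 9 + 49\right) \left(-84\right) = \left(54 + 49\right) \left(-84\right) = 103 \left(-84\right) = -8652$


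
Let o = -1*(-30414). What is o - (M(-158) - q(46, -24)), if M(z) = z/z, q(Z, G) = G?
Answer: 30389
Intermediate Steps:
M(z) = 1
o = 30414
o - (M(-158) - q(46, -24)) = 30414 - (1 - 1*(-24)) = 30414 - (1 + 24) = 30414 - 1*25 = 30414 - 25 = 30389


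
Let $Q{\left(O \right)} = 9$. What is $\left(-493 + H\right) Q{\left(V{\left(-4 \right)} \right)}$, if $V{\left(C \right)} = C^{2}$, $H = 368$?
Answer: $-1125$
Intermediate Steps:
$\left(-493 + H\right) Q{\left(V{\left(-4 \right)} \right)} = \left(-493 + 368\right) 9 = \left(-125\right) 9 = -1125$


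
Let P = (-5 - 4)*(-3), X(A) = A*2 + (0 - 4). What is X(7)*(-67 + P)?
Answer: -400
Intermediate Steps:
X(A) = -4 + 2*A (X(A) = 2*A - 4 = -4 + 2*A)
P = 27 (P = -9*(-3) = 27)
X(7)*(-67 + P) = (-4 + 2*7)*(-67 + 27) = (-4 + 14)*(-40) = 10*(-40) = -400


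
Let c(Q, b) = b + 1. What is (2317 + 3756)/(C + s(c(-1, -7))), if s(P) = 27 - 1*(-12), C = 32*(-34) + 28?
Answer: -6073/1021 ≈ -5.9481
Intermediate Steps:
c(Q, b) = 1 + b
C = -1060 (C = -1088 + 28 = -1060)
s(P) = 39 (s(P) = 27 + 12 = 39)
(2317 + 3756)/(C + s(c(-1, -7))) = (2317 + 3756)/(-1060 + 39) = 6073/(-1021) = 6073*(-1/1021) = -6073/1021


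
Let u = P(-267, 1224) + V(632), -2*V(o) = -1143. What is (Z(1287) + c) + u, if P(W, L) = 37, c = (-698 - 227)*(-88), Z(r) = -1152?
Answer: 161713/2 ≈ 80857.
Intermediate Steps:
c = 81400 (c = -925*(-88) = 81400)
V(o) = 1143/2 (V(o) = -½*(-1143) = 1143/2)
u = 1217/2 (u = 37 + 1143/2 = 1217/2 ≈ 608.50)
(Z(1287) + c) + u = (-1152 + 81400) + 1217/2 = 80248 + 1217/2 = 161713/2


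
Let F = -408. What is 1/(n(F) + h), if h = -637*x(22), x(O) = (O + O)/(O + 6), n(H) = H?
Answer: -1/1409 ≈ -0.00070972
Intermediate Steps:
x(O) = 2*O/(6 + O) (x(O) = (2*O)/(6 + O) = 2*O/(6 + O))
h = -1001 (h = -1274*22/(6 + 22) = -1274*22/28 = -637*11/7 = -1001)
1/(n(F) + h) = 1/(-408 - 1001) = 1/(-1409) = -1/1409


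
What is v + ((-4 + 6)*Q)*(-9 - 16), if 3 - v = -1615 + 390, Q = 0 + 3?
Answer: 1078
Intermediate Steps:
Q = 3
v = 1228 (v = 3 - (-1615 + 390) = 3 - 1*(-1225) = 3 + 1225 = 1228)
v + ((-4 + 6)*Q)*(-9 - 16) = 1228 + ((-4 + 6)*3)*(-9 - 16) = 1228 + (2*3)*(-25) = 1228 + 6*(-25) = 1228 - 150 = 1078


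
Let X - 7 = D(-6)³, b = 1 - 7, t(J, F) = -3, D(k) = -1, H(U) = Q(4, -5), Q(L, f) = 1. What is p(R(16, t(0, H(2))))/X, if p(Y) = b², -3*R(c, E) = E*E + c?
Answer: 6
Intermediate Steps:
H(U) = 1
b = -6
R(c, E) = -c/3 - E²/3 (R(c, E) = -(E*E + c)/3 = -(E² + c)/3 = -(c + E²)/3 = -c/3 - E²/3)
p(Y) = 36 (p(Y) = (-6)² = 36)
X = 6 (X = 7 + (-1)³ = 7 - 1 = 6)
p(R(16, t(0, H(2))))/X = 36/6 = 36*(⅙) = 6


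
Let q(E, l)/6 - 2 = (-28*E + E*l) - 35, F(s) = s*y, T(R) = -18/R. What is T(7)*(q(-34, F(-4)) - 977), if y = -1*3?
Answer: -37602/7 ≈ -5371.7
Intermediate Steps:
y = -3
F(s) = -3*s (F(s) = s*(-3) = -3*s)
q(E, l) = -198 - 168*E + 6*E*l (q(E, l) = 12 + 6*((-28*E + E*l) - 35) = 12 + 6*(-35 - 28*E + E*l) = 12 + (-210 - 168*E + 6*E*l) = -198 - 168*E + 6*E*l)
T(7)*(q(-34, F(-4)) - 977) = (-18/7)*((-198 - 168*(-34) + 6*(-34)*(-3*(-4))) - 977) = (-18*⅐)*((-198 + 5712 + 6*(-34)*12) - 977) = -18*((-198 + 5712 - 2448) - 977)/7 = -18*(3066 - 977)/7 = -18/7*2089 = -37602/7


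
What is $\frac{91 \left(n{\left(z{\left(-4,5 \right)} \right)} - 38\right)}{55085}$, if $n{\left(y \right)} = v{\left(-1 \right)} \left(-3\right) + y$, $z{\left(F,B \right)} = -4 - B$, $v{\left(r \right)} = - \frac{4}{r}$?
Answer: $- \frac{5369}{55085} \approx -0.097468$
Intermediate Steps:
$n{\left(y \right)} = -12 + y$ ($n{\left(y \right)} = - \frac{4}{-1} \left(-3\right) + y = \left(-4\right) \left(-1\right) \left(-3\right) + y = 4 \left(-3\right) + y = -12 + y$)
$\frac{91 \left(n{\left(z{\left(-4,5 \right)} \right)} - 38\right)}{55085} = \frac{91 \left(\left(-12 - 9\right) - 38\right)}{55085} = 91 \left(\left(-12 - 9\right) - 38\right) \frac{1}{55085} = 91 \left(-21 - 38\right) \frac{1}{55085} = 91 \left(-59\right) \frac{1}{55085} = \left(-5369\right) \frac{1}{55085} = - \frac{5369}{55085}$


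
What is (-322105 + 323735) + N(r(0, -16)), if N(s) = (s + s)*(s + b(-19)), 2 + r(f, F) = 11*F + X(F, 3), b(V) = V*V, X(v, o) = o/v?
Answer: -8130535/128 ≈ -63520.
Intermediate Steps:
b(V) = V²
r(f, F) = -2 + 3/F + 11*F (r(f, F) = -2 + (11*F + 3/F) = -2 + (3/F + 11*F) = -2 + 3/F + 11*F)
N(s) = 2*s*(361 + s) (N(s) = (s + s)*(s + (-19)²) = (2*s)*(s + 361) = (2*s)*(361 + s) = 2*s*(361 + s))
(-322105 + 323735) + N(r(0, -16)) = (-322105 + 323735) + 2*(-2 + 3/(-16) + 11*(-16))*(361 + (-2 + 3/(-16) + 11*(-16))) = 1630 + 2*(-2 + 3*(-1/16) - 176)*(361 + (-2 + 3*(-1/16) - 176)) = 1630 + 2*(-2 - 3/16 - 176)*(361 + (-2 - 3/16 - 176)) = 1630 + 2*(-2851/16)*(361 - 2851/16) = 1630 + 2*(-2851/16)*(2925/16) = 1630 - 8339175/128 = -8130535/128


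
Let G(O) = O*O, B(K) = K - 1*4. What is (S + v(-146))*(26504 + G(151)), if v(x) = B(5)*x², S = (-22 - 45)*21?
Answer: 981613245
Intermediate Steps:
S = -1407 (S = -67*21 = -1407)
B(K) = -4 + K (B(K) = K - 4 = -4 + K)
G(O) = O²
v(x) = x² (v(x) = (-4 + 5)*x² = 1*x² = x²)
(S + v(-146))*(26504 + G(151)) = (-1407 + (-146)²)*(26504 + 151²) = (-1407 + 21316)*(26504 + 22801) = 19909*49305 = 981613245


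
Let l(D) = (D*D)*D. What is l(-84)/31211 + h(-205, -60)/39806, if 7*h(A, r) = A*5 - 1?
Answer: -82592125227/4348347731 ≈ -18.994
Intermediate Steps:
l(D) = D**3 (l(D) = D**2*D = D**3)
h(A, r) = -1/7 + 5*A/7 (h(A, r) = (A*5 - 1)/7 = (5*A - 1)/7 = (-1 + 5*A)/7 = -1/7 + 5*A/7)
l(-84)/31211 + h(-205, -60)/39806 = (-84)**3/31211 + (-1/7 + (5/7)*(-205))/39806 = -592704*1/31211 + (-1/7 - 1025/7)*(1/39806) = -592704/31211 - 1026/7*1/39806 = -592704/31211 - 513/139321 = -82592125227/4348347731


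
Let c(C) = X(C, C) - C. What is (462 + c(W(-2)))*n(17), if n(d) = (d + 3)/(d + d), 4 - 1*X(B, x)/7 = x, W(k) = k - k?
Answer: 4900/17 ≈ 288.24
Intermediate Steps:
W(k) = 0
X(B, x) = 28 - 7*x
n(d) = (3 + d)/(2*d) (n(d) = (3 + d)/((2*d)) = (3 + d)*(1/(2*d)) = (3 + d)/(2*d))
c(C) = 28 - 8*C (c(C) = (28 - 7*C) - C = 28 - 8*C)
(462 + c(W(-2)))*n(17) = (462 + (28 - 8*0))*((1/2)*(3 + 17)/17) = (462 + (28 + 0))*((1/2)*(1/17)*20) = (462 + 28)*(10/17) = 490*(10/17) = 4900/17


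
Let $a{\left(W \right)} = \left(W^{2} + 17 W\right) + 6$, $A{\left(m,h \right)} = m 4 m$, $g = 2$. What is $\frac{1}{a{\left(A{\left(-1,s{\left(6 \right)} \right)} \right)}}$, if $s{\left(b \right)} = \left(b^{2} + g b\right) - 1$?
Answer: $\frac{1}{90} \approx 0.011111$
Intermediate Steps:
$s{\left(b \right)} = -1 + b^{2} + 2 b$ ($s{\left(b \right)} = \left(b^{2} + 2 b\right) - 1 = -1 + b^{2} + 2 b$)
$A{\left(m,h \right)} = 4 m^{2}$ ($A{\left(m,h \right)} = 4 m m = 4 m^{2}$)
$a{\left(W \right)} = 6 + W^{2} + 17 W$
$\frac{1}{a{\left(A{\left(-1,s{\left(6 \right)} \right)} \right)}} = \frac{1}{6 + \left(4 \left(-1\right)^{2}\right)^{2} + 17 \cdot 4 \left(-1\right)^{2}} = \frac{1}{6 + \left(4 \cdot 1\right)^{2} + 17 \cdot 4 \cdot 1} = \frac{1}{6 + 4^{2} + 17 \cdot 4} = \frac{1}{6 + 16 + 68} = \frac{1}{90}$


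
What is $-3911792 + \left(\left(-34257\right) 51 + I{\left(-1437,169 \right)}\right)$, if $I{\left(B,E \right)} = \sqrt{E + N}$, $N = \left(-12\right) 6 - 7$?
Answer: $-5658899 + 3 \sqrt{10} \approx -5.6589 \cdot 10^{6}$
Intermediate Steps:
$N = -79$ ($N = -72 - 7 = -79$)
$I{\left(B,E \right)} = \sqrt{-79 + E}$ ($I{\left(B,E \right)} = \sqrt{E - 79} = \sqrt{-79 + E}$)
$-3911792 + \left(\left(-34257\right) 51 + I{\left(-1437,169 \right)}\right) = -3911792 + \left(\left(-34257\right) 51 + \sqrt{-79 + 169}\right) = -3911792 - \left(1747107 - \sqrt{90}\right) = -3911792 - \left(1747107 - 3 \sqrt{10}\right) = -5658899 + 3 \sqrt{10}$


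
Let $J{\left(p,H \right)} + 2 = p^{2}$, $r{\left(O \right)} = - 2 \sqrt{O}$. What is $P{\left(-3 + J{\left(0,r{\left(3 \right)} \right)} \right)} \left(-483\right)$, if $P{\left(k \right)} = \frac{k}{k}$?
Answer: $-483$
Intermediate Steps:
$J{\left(p,H \right)} = -2 + p^{2}$
$P{\left(k \right)} = 1$
$P{\left(-3 + J{\left(0,r{\left(3 \right)} \right)} \right)} \left(-483\right) = 1 \left(-483\right) = -483$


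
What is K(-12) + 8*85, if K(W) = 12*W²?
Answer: 2408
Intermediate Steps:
K(-12) + 8*85 = 12*(-12)² + 8*85 = 12*144 + 680 = 1728 + 680 = 2408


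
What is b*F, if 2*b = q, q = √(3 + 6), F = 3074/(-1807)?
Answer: -4611/1807 ≈ -2.5517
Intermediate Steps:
F = -3074/1807 (F = 3074*(-1/1807) = -3074/1807 ≈ -1.7012)
q = 3 (q = √9 = 3)
b = 3/2 (b = (½)*3 = 3/2 ≈ 1.5000)
b*F = (3/2)*(-3074/1807) = -4611/1807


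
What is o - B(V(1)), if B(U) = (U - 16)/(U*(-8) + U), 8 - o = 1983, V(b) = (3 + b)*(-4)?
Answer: -13823/7 ≈ -1974.7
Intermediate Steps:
V(b) = -12 - 4*b
o = -1975 (o = 8 - 1*1983 = 8 - 1983 = -1975)
B(U) = -(-16 + U)/(7*U) (B(U) = (-16 + U)/(-8*U + U) = (-16 + U)/((-7*U)) = (-16 + U)*(-1/(7*U)) = -(-16 + U)/(7*U))
o - B(V(1)) = -1975 - (16 - (-12 - 4*1))/(7*(-12 - 4*1)) = -1975 - (16 - (-12 - 4))/(7*(-12 - 4)) = -1975 - (16 - 1*(-16))/(7*(-16)) = -1975 - (-1)*(16 + 16)/(7*16) = -1975 - (-1)*32/(7*16) = -1975 - 1*(-2/7) = -1975 + 2/7 = -13823/7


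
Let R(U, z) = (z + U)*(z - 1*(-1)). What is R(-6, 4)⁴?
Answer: 10000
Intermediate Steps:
R(U, z) = (1 + z)*(U + z) (R(U, z) = (U + z)*(z + 1) = (U + z)*(1 + z) = (1 + z)*(U + z))
R(-6, 4)⁴ = (-6 + 4 + 4² - 6*4)⁴ = (-6 + 4 + 16 - 24)⁴ = (-10)⁴ = 10000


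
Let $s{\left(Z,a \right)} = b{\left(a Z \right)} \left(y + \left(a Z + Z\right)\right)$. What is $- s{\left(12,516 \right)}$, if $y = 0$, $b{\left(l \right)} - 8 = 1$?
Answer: $-55836$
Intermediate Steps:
$b{\left(l \right)} = 9$ ($b{\left(l \right)} = 8 + 1 = 9$)
$s{\left(Z,a \right)} = 9 Z + 9 Z a$ ($s{\left(Z,a \right)} = 9 \left(0 + \left(a Z + Z\right)\right) = 9 \left(0 + \left(Z a + Z\right)\right) = 9 \left(0 + \left(Z + Z a\right)\right) = 9 \left(Z + Z a\right) = 9 Z + 9 Z a$)
$- s{\left(12,516 \right)} = - 9 \cdot 12 \left(1 + 516\right) = - 9 \cdot 12 \cdot 517 = \left(-1\right) 55836 = -55836$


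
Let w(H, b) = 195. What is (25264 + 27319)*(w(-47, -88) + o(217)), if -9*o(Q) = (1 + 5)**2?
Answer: 10043353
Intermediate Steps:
o(Q) = -4 (o(Q) = -(1 + 5)**2/9 = -1/9*6**2 = -1/9*36 = -4)
(25264 + 27319)*(w(-47, -88) + o(217)) = (25264 + 27319)*(195 - 4) = 52583*191 = 10043353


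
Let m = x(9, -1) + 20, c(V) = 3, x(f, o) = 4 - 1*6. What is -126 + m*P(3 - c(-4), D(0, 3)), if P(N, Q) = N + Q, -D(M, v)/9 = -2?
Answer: 198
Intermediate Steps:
x(f, o) = -2 (x(f, o) = 4 - 6 = -2)
D(M, v) = 18 (D(M, v) = -9*(-2) = 18)
m = 18 (m = -2 + 20 = 18)
-126 + m*P(3 - c(-4), D(0, 3)) = -126 + 18*((3 - 1*3) + 18) = -126 + 18*((3 - 3) + 18) = -126 + 18*(0 + 18) = -126 + 18*18 = -126 + 324 = 198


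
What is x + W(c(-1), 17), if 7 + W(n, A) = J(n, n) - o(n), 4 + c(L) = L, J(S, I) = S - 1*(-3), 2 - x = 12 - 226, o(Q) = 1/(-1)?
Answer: 208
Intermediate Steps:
o(Q) = -1
x = 216 (x = 2 - (12 - 226) = 2 - 1*(-214) = 2 + 214 = 216)
J(S, I) = 3 + S (J(S, I) = S + 3 = 3 + S)
c(L) = -4 + L
W(n, A) = -3 + n (W(n, A) = -7 + ((3 + n) - 1*(-1)) = -7 + ((3 + n) + 1) = -7 + (4 + n) = -3 + n)
x + W(c(-1), 17) = 216 + (-3 + (-4 - 1)) = 216 + (-3 - 5) = 216 - 8 = 208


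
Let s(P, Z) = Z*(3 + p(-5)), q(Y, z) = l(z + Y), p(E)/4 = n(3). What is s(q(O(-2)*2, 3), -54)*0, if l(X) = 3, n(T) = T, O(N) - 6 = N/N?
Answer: 0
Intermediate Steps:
O(N) = 7 (O(N) = 6 + N/N = 6 + 1 = 7)
p(E) = 12 (p(E) = 4*3 = 12)
q(Y, z) = 3
s(P, Z) = 15*Z (s(P, Z) = Z*(3 + 12) = Z*15 = 15*Z)
s(q(O(-2)*2, 3), -54)*0 = (15*(-54))*0 = -810*0 = 0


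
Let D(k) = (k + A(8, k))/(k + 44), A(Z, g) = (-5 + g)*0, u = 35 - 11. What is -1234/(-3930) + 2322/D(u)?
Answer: 12928352/1965 ≈ 6579.3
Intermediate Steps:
u = 24
A(Z, g) = 0
D(k) = k/(44 + k) (D(k) = (k + 0)/(k + 44) = k/(44 + k))
-1234/(-3930) + 2322/D(u) = -1234/(-3930) + 2322/((24/(44 + 24))) = -1234*(-1/3930) + 2322/((24/68)) = 617/1965 + 2322/((24*(1/68))) = 617/1965 + 2322/(6/17) = 617/1965 + 2322*(17/6) = 617/1965 + 6579 = 12928352/1965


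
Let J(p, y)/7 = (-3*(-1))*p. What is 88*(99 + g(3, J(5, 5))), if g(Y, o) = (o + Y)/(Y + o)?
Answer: 8800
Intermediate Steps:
J(p, y) = 21*p (J(p, y) = 7*((-3*(-1))*p) = 7*(3*p) = 21*p)
g(Y, o) = 1 (g(Y, o) = (Y + o)/(Y + o) = 1)
88*(99 + g(3, J(5, 5))) = 88*(99 + 1) = 88*100 = 8800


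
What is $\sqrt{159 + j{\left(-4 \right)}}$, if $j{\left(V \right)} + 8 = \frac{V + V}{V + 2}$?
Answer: $\sqrt{155} \approx 12.45$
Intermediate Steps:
$j{\left(V \right)} = -8 + \frac{2 V}{2 + V}$ ($j{\left(V \right)} = -8 + \frac{V + V}{V + 2} = -8 + \frac{2 V}{2 + V}$)
$\sqrt{159 + j{\left(-4 \right)}} = \sqrt{159 + \frac{2 \left(-8 - -12\right)}{2 - 4}} = \sqrt{159 + \frac{2 \left(-8 + 12\right)}{-2}} = \sqrt{159 + 2 \left(- \frac{1}{2}\right) 4} = \sqrt{159 - 4} = \sqrt{155}$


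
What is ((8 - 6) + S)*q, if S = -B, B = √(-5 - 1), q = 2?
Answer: 4 - 2*I*√6 ≈ 4.0 - 4.899*I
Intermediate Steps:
B = I*√6 (B = √(-6) = I*√6 ≈ 2.4495*I)
S = -I*√6 ≈ -2.4495*I
((8 - 6) + S)*q = ((8 - 6) - I*√6)*2 = (2 - I*√6)*2 = 4 - 2*I*√6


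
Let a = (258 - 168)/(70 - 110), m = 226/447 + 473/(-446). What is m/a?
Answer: 221270/897129 ≈ 0.24664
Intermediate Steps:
m = -110635/199362 (m = 226*(1/447) + 473*(-1/446) = 226/447 - 473/446 = -110635/199362 ≈ -0.55494)
a = -9/4 (a = 90/(-40) = 90*(-1/40) = -9/4 ≈ -2.2500)
m/a = -110635/(199362*(-9/4)) = -110635/199362*(-4/9) = 221270/897129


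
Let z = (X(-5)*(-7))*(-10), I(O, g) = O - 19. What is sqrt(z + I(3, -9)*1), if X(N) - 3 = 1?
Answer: 2*sqrt(66) ≈ 16.248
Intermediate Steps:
I(O, g) = -19 + O
X(N) = 4 (X(N) = 3 + 1 = 4)
z = 280 (z = (4*(-7))*(-10) = -28*(-10) = 280)
sqrt(z + I(3, -9)*1) = sqrt(280 + (-19 + 3)*1) = sqrt(280 - 16*1) = sqrt(280 - 16) = sqrt(264) = 2*sqrt(66)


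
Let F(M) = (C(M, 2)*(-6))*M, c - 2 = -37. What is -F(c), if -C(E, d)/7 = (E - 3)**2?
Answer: 2122680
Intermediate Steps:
c = -35 (c = 2 - 37 = -35)
C(E, d) = -7*(-3 + E)**2 (C(E, d) = -7*(E - 3)**2 = -7*(-3 + E)**2)
F(M) = 42*M*(-3 + M)**2 (F(M) = (-7*(-3 + M)**2*(-6))*M = (42*(-3 + M)**2)*M = 42*M*(-3 + M)**2)
-F(c) = -42*(-35)*(-3 - 35)**2 = -42*(-35)*(-38)**2 = -42*(-35)*1444 = -1*(-2122680) = 2122680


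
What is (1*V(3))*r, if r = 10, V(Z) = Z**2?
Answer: 90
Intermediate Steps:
(1*V(3))*r = (1*3**2)*10 = (1*9)*10 = 9*10 = 90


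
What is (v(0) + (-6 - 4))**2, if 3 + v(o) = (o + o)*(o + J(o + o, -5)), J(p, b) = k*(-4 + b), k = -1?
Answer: 169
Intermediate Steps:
J(p, b) = 4 - b (J(p, b) = -(-4 + b) = 4 - b)
v(o) = -3 + 2*o*(9 + o) (v(o) = -3 + (o + o)*(o + (4 - 1*(-5))) = -3 + (2*o)*(o + (4 + 5)) = -3 + (2*o)*(o + 9) = -3 + (2*o)*(9 + o) = -3 + 2*o*(9 + o))
(v(0) + (-6 - 4))**2 = ((-3 + 2*0**2 + 18*0) + (-6 - 4))**2 = ((-3 + 2*0 + 0) - 10)**2 = ((-3 + 0 + 0) - 10)**2 = (-3 - 10)**2 = (-13)**2 = 169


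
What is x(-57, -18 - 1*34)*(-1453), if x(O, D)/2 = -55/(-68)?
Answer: -79915/34 ≈ -2350.4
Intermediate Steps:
x(O, D) = 55/34 (x(O, D) = 2*(-55/(-68)) = 2*(-55*(-1/68)) = 2*(55/68) = 55/34)
x(-57, -18 - 1*34)*(-1453) = (55/34)*(-1453) = -79915/34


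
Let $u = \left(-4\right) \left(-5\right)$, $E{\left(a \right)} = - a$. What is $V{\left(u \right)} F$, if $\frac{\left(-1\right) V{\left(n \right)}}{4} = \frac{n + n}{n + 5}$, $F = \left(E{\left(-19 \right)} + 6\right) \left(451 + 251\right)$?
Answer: $-112320$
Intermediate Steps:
$F = 17550$ ($F = \left(\left(-1\right) \left(-19\right) + 6\right) \left(451 + 251\right) = \left(19 + 6\right) 702 = 25 \cdot 702 = 17550$)
$u = 20$
$V{\left(n \right)} = - \frac{8 n}{5 + n}$ ($V{\left(n \right)} = - 4 \frac{n + n}{n + 5} = - 4 \frac{2 n}{5 + n} = - \frac{8 n}{5 + n}$)
$V{\left(u \right)} F = \left(-8\right) 20 \frac{1}{5 + 20} \cdot 17550 = \left(-8\right) 20 \cdot \frac{1}{25} \cdot 17550 = \left(- \frac{32}{5}\right) 17550 = -112320$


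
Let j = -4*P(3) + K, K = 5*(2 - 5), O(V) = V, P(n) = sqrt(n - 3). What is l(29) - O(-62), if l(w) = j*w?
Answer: -373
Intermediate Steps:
P(n) = sqrt(-3 + n)
K = -15 (K = 5*(-3) = -15)
j = -15 (j = -4*sqrt(-3 + 3) - 15 = -4*sqrt(0) - 15 = -4*0 - 15 = 0 - 15 = -15)
l(w) = -15*w
l(29) - O(-62) = -15*29 - 1*(-62) = -435 + 62 = -373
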